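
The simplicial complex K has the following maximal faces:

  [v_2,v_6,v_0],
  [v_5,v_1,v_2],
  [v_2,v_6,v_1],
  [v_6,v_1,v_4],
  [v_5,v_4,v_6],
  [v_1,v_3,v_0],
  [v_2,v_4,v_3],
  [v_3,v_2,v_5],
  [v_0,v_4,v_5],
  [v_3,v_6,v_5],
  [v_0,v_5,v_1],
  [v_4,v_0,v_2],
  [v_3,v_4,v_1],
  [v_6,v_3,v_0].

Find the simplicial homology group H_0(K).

H_0 = Z.

Fix the vertex order v_0 < v_1 < v_2 < v_3 < v_4 < v_5 < v_6 and write every simplex with vertices in increasing order. Then dim K = 2 and the simplices of K are:

  0-simplices (7): [v_0], [v_1], [v_2], [v_3], [v_4], [v_5], [v_6]
  1-simplices (21): (21 of them)
  2-simplices (14): (14 of them)

Hence C_0 ≅ Z^7, C_1 ≅ Z^21, C_2 ≅ Z^14.

Boundary ∂_1: C_1 → C_0 maps an edge to its endpoints' difference, ∂[p,q] = q − p.
As a 7×21 matrix over Z this has rank 6, with invariant factors (1,1,1,1,1,1).

The boundary map ∂_2: C_2 → C_1 acts by ∂[p,q,r] = [q,r] − [p,r] + [p,q]. For instance
  ∂[v_2,v_3,v_5] = [v_3,v_5] − [v_2,v_5] + [v_2,v_3],
  ∂[v_1,v_3,v_4] = [v_3,v_4] − [v_1,v_4] + [v_1,v_3].
This gives a 21×14 integer matrix of rank 13; reducing to Smith normal form yields diagonal entries (1,1,1,1,1,1,1,1,1,1,1,1,1).

From H_k ≅ ker(∂_k) / im(∂_{k+1}) we obtain:

  H_0: rank C_0 − rank ∂_1 = 7 − 6 = 1, and the invariant factors of ∂_1 are all 1, so H_0 ≅ Z.

(K is a triangulation of the torus T^2.)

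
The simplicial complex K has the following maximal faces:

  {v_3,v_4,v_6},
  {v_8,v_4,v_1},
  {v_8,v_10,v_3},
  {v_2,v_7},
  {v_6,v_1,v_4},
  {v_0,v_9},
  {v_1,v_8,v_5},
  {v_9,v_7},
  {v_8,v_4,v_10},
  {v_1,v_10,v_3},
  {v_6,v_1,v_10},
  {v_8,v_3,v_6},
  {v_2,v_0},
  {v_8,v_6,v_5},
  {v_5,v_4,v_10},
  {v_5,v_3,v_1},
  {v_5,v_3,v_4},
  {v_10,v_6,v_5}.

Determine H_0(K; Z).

Order the vertices as v_0 < v_1 < v_2 < v_3 < v_4 < v_5 < v_6 < v_7 < v_8 < v_9 < v_10. Listing each simplex with vertices in this order, K has dimension 2 with simplices:

  0-simplices (11): [v_0], [v_1], [v_2], [v_3], [v_4], [v_5], [v_6], [v_7], [v_8], [v_9], [v_10]
  1-simplices (25): (25 of them)
  2-simplices (14): (14 of them)

giving chain groups C_0 ≅ Z^11, C_1 ≅ Z^25, C_2 ≅ Z^14.

Boundary ∂_1: C_1 → C_0 maps an edge to its endpoints' difference, ∂[p,q] = q − p.
This gives a 11×25 integer matrix of rank 9; reducing to Smith normal form yields diagonal entries (1,1,1,1,1,1,1,1,1).

The boundary map ∂_2: C_2 → C_1 acts by ∂[p,q,r] = [q,r] − [p,r] + [p,q]. For instance
  ∂[v_1,v_4,v_6] = [v_4,v_6] − [v_1,v_6] + [v_1,v_4],
  ∂[v_4,v_5,v_10] = [v_5,v_10] − [v_4,v_10] + [v_4,v_5].
This gives a 25×14 integer matrix of rank 13; reducing to Smith normal form yields diagonal entries (1,1,1,1,1,1,1,1,1,1,1,1,1).

Now H_k = ker ∂_k / im ∂_{k+1}, so:

  H_0: rank C_0 − rank ∂_1 = 11 − 9 = 2, and the invariant factors of ∂_1 are all 1, so H_0 ≅ Z^2.

H_0 ≅ Z^2.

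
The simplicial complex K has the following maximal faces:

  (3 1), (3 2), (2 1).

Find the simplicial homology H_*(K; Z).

Fix the vertex order 1 < 2 < 3 and write every simplex with vertices in increasing order. Then dim K = 1 and the simplices of K are:

  0-simplices (3): [1], [2], [3]
  1-simplices (3): [1,2], [1,3], [2,3]

giving chain groups C_0 ≅ Z^3, C_1 ≅ Z^3.

The boundary map ∂_1: C_1 → C_0 maps an edge to its endpoints' difference, ∂[p,q] = q − p.
This gives a 3×3 integer matrix of rank 2; reducing to Smith normal form yields diagonal entries (1,1).

Reading off H_k = ker ∂_k / im ∂_{k+1}:

  H_0: rank C_0 − rank ∂_1 = 3 − 2 = 1, and the invariant factors of ∂_1 are all 1, so H_0 = Z.
  H_1: rank ker ∂_1 − rank ∂_2 = (3 − 2) − 0 = 1, and there is no ∂_2, so H_1 = Z.

As a check, the Euler characteristic is 3 − 3 = 0, which agrees with 1 − 1 = 0.

H_0 = Z,  H_1 = Z.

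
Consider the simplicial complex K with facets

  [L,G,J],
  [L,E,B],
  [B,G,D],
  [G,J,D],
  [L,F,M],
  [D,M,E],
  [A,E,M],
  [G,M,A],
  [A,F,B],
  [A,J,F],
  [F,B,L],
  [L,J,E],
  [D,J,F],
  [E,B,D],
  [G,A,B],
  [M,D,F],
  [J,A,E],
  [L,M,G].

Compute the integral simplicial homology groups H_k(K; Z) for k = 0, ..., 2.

Fix the vertex order A < B < D < E < F < G < J < L < M and write every simplex with vertices in increasing order. Then dim K = 2 and the simplices of K are:

  0-simplices (9): A, B, D, E, F, G, J, L, M
  1-simplices (27): AB, AE, AF, AG, AJ, AM, BD, BE, BF, BG, BL, DE, DF, DG, DJ, DM, EJ, EL, EM, FJ, FL, FM, GJ, GL, GM, JL, LM
  2-simplices (18): ABF, ABG, AEJ, AEM, AFJ, AGM, BDE, BDG, BEL, BFL, DEM, DFJ, DFM, DGJ, EJL, FLM, GJL, GLM

Hence C_0 ≅ Z^9, C_1 ≅ Z^27, C_2 ≅ Z^18.

The boundary map ∂_1: C_1 → C_0 maps an edge to its endpoints' difference, ∂[p,q] = q − p. For instance
  ∂FJ = J − F.
This gives a 9×27 integer matrix of rank 8; reducing to Smith normal form yields diagonal entries (1,1,1,1,1,1,1,1).

∂_2: C_2 → C_1 maps a triangle to the signed sum of its edges. For instance
  ∂DFM = FM − DM + DF,
  ∂AEJ = EJ − AJ + AE.
The 27×18 boundary matrix has rank 17 and Smith normal form diag(1,1,1,1,1,1,1,1,1,1,1,1,1,1,1,1,1).

Reading off H_k = ker ∂_k / im ∂_{k+1}:

  H_0: rank C_0 − rank ∂_1 = 9 − 8 = 1, and the invariant factors of ∂_1 are all 1, so H_0 ≅ Z.
  H_1: rank ker ∂_1 − rank ∂_2 = (27 − 8) − 17 = 2, and the invariant factors of ∂_2 are all 1, so H_1 ≅ Z^2.
  H_2: rank ker ∂_2 − rank ∂_3 = (18 − 17) − 0 = 1, and there is no ∂_3, so H_2 ≅ Z.

As a check, the Euler characteristic is 9 − 27 + 18 = 0, which agrees with 1 − 2 + 1 = 0.

H_0 ≅ Z,  H_1 ≅ Z^2,  H_2 ≅ Z.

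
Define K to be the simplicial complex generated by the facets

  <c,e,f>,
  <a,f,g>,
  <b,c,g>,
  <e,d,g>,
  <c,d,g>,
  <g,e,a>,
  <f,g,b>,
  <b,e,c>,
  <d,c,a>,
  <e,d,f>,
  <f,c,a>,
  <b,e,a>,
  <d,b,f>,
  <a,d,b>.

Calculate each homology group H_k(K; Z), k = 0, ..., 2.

K has 7 vertices, 21 edges, 14 triangles.
rank ∂_0 = 0, rank ∂_1 = 6 ⇒ b_0 = 7 − 0 − 6 = 1; all invariant factors of ∂_1 are 1 so no torsion. So H_0 = Z.
rank ∂_1 = 6, rank ∂_2 = 13 ⇒ b_1 = 21 − 6 − 13 = 2; all invariant factors of ∂_2 are 1 so no torsion. So H_1 = Z^2.
rank ∂_2 = 13, rank ∂_3 = 0 ⇒ b_2 = 14 − 13 − 0 = 1. So H_2 = Z.

H_0 = Z,  H_1 = Z^2,  H_2 = Z.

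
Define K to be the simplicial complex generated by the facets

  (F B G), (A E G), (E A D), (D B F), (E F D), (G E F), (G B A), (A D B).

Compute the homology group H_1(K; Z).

Order the vertices as A < B < D < E < F < G. Listing each simplex with vertices in this order, K has dimension 2 with simplices:

  0-simplices (6): A, B, D, E, F, G
  1-simplices (12): AB, AD, AE, AG, BD, BF, BG, DE, DF, EF, EG, FG
  2-simplices (8): ABD, ABG, ADE, AEG, BDF, BFG, DEF, EFG

so the chain groups are C_0 ≅ Z^6, C_1 ≅ Z^12, C_2 ≅ Z^8.

∂_1: C_1 → C_0 sends each edge [p,q] (with p < q) to q − p.
The 6×12 boundary matrix has rank 5 and Smith normal form diag(1,1,1,1,1).

The boundary map ∂_2: C_2 → C_1 maps a triangle to the signed sum of its edges. For instance
  ∂ADE = DE − AE + AD,
  ∂AEG = EG − AG + AE.
As a 12×8 matrix over Z this has rank 7, with invariant factors (1,1,1,1,1,1,1).

Now H_k = ker ∂_k / im ∂_{k+1}, so:

  H_1: rank ker ∂_1 − rank ∂_2 = (12 − 5) − 7 = 0, and the invariant factors of ∂_2 are all 1, so H_1 ≅ 0.

H_1 ≅ 0.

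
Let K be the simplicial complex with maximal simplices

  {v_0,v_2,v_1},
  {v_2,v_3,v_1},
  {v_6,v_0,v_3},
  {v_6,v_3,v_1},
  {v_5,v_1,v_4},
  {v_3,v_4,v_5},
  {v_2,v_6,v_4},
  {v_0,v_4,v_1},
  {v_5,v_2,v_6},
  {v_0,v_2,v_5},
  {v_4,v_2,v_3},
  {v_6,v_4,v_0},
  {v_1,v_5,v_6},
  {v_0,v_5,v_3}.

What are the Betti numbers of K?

Order the vertices as v_0 < v_1 < v_2 < v_3 < v_4 < v_5 < v_6. Listing each simplex with vertices in this order, K has dimension 2 with simplices:

  0-simplices (7): [v_0], [v_1], [v_2], [v_3], [v_4], [v_5], [v_6]
  1-simplices (21): (21 of them)
  2-simplices (14): (14 of them)

so the chain groups are C_0 ≅ Z^7, C_1 ≅ Z^21, C_2 ≅ Z^14.

Boundary ∂_1: C_1 → C_0 is given by ∂[p,q] = [q] − [p].
This gives a 7×21 integer matrix of rank 6; reducing to Smith normal form yields diagonal entries (1,1,1,1,1,1).

∂_2: C_2 → C_1 maps a triangle to the signed sum of its edges. For instance
  ∂[v_1,v_4,v_5] = [v_4,v_5] − [v_1,v_5] + [v_1,v_4],
  ∂[v_1,v_3,v_6] = [v_3,v_6] − [v_1,v_6] + [v_1,v_3].
The resulting 21×14 matrix has rank 13, and its Smith normal form has invariant factors (1,1,1,1,1,1,1,1,1,1,1,1,1).

From H_k ≅ ker(∂_k) / im(∂_{k+1}) we obtain:

  H_0: rank C_0 − rank ∂_1 = 7 − 6 = 1, and the invariant factors of ∂_1 are all 1, so H_0 ≅ Z.
  H_1: rank ker ∂_1 − rank ∂_2 = (21 − 6) − 13 = 2, and the invariant factors of ∂_2 are all 1, so H_1 ≅ Z^2.
  H_2: rank ker ∂_2 − rank ∂_3 = (14 − 13) − 0 = 1, and there is no ∂_3, so H_2 ≅ Z.

(K is a triangulation of the torus T^2.)

Hence the Betti numbers are b_0 = 1, b_1 = 2, b_2 = 1.

b_0 = 1, b_1 = 2, b_2 = 1.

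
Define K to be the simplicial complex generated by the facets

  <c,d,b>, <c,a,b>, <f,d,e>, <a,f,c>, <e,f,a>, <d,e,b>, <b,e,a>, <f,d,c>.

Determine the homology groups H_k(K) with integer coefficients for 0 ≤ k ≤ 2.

Fix the vertex order a < b < c < d < e < f and write every simplex with vertices in increasing order. Then dim K = 2 and the simplices of K are:

  0-simplices (6): a, b, c, d, e, f
  1-simplices (12): ab, ac, ae, af, bc, bd, be, cd, cf, de, df, ef
  2-simplices (8): abc, abe, acf, aef, bcd, bde, cdf, def

giving chain groups C_0 ≅ Z^6, C_1 ≅ Z^12, C_2 ≅ Z^8.

Boundary ∂_1: C_1 → C_0 sends each edge [p,q] (with p < q) to q − p. For instance
  ∂ac = c − a.
As a 6×12 matrix over Z this has rank 5, with invariant factors (1,1,1,1,1).

The boundary map ∂_2: C_2 → C_1 maps a triangle to the signed sum of its edges. For instance
  ∂abe = be − ae + ab,
  ∂acf = cf − af + ac.
As a 12×8 matrix over Z this has rank 7, with invariant factors (1,1,1,1,1,1,1).

Computing H_k = (kernel of ∂_k) / (image of ∂_{k+1}):

  H_0: rank C_0 − rank ∂_1 = 6 − 5 = 1, and the invariant factors of ∂_1 are all 1, so H_0 = Z.
  H_1: rank ker ∂_1 − rank ∂_2 = (12 − 5) − 7 = 0, and the invariant factors of ∂_2 are all 1, so H_1 = 0.
  H_2: rank ker ∂_2 − rank ∂_3 = (8 − 7) − 0 = 1, and there is no ∂_3, so H_2 = Z.

H_0 ≅ Z,  H_1 = 0,  H_2 ≅ Z.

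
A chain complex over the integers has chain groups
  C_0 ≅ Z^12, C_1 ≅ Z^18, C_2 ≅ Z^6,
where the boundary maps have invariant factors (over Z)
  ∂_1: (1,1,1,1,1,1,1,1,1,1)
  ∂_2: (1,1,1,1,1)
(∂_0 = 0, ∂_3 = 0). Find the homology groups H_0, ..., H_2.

H_0 ≅ Z^2,  H_1 ≅ Z^3,  H_2 ≅ Z.

H_0: b_0 = 12 − 0 − 10 = 2; torsion from ∂_1 factors > 1: none. So H_0 ≅ Z^2.
H_1: b_1 = 18 − 10 − 5 = 3; torsion from ∂_2 factors > 1: none. So H_1 ≅ Z^3.
H_2: b_2 = 6 − 5 − 0 = 1; torsion from ∂_3 factors > 1: none. So H_2 ≅ Z.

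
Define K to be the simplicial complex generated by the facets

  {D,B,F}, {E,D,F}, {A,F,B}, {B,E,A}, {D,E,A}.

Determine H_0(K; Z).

K has 5 vertices, 10 edges, 5 triangles.
rank ∂_0 = 0, rank ∂_1 = 4 ⇒ b_0 = 5 − 0 − 4 = 1; all invariant factors of ∂_1 are 1 so no torsion. So H_0 = Z.

H_0 = Z.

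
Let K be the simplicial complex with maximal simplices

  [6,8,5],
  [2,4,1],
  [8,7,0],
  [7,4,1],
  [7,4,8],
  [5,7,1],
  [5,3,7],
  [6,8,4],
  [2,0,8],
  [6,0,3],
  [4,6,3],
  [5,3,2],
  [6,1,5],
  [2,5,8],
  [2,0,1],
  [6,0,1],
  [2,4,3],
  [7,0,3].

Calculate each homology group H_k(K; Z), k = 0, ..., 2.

H_0 ≅ Z,  H_1 ≅ Z^2,  H_2 ≅ Z.

Order the vertices as 0 < 1 < 2 < 3 < 4 < 5 < 6 < 7 < 8. Listing each simplex with vertices in this order, K has dimension 2 with simplices:

  0-simplices (9): [0], [1], [2], [3], [4], [5], [6], [7], [8]
  1-simplices (27): (27 of them)
  2-simplices (18): [0,1,2], [0,1,6], [0,2,8], [0,3,6], [0,3,7], [0,7,8], [1,2,4], [1,4,7], [1,5,6], [1,5,7], [2,3,4], [2,3,5], [2,5,8], [3,4,6], [3,5,7], [4,6,8], [4,7,8], [5,6,8]

Hence C_0 ≅ Z^9, C_1 ≅ Z^27, C_2 ≅ Z^18.

Boundary ∂_1: C_1 → C_0 maps an edge to its endpoints' difference, ∂[p,q] = q − p. For instance
  ∂[2,5] = [5] − [2].
As a 9×27 matrix over Z this has rank 8, with invariant factors (1,1,1,1,1,1,1,1).

The boundary map ∂_2: C_2 → C_1 maps a triangle to the signed sum of its edges. For instance
  ∂[0,7,8] = [7,8] − [0,8] + [0,7],
  ∂[1,5,6] = [5,6] − [1,6] + [1,5].
As a 27×18 matrix over Z this has rank 17, with invariant factors (1,1,1,1,1,1,1,1,1,1,1,1,1,1,1,1,1).

From H_k ≅ ker(∂_k) / im(∂_{k+1}) we obtain:

  H_0: rank C_0 − rank ∂_1 = 9 − 8 = 1, and the invariant factors of ∂_1 are all 1, so H_0 ≅ Z.
  H_1: rank ker ∂_1 − rank ∂_2 = (27 − 8) − 17 = 2, and the invariant factors of ∂_2 are all 1, so H_1 ≅ Z^2.
  H_2: rank ker ∂_2 − rank ∂_3 = (18 − 17) − 0 = 1, and there is no ∂_3, so H_2 ≅ Z.

As a check, the Euler characteristic is 9 − 27 + 18 = 0, which agrees with 1 − 2 + 1 = 0.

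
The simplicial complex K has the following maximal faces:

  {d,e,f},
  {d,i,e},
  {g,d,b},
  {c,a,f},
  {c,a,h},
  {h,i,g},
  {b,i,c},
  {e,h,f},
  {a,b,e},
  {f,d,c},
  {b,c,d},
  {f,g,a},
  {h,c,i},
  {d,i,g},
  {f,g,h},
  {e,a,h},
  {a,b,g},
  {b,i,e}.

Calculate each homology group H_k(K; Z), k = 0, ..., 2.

Order the vertices as a < b < c < d < e < f < g < h < i. Listing each simplex with vertices in this order, K has dimension 2 with simplices:

  0-simplices (9): a, b, c, d, e, f, g, h, i
  1-simplices (27): ab, ac, ae, af, ag, ah, bc, bd, be, bg, bi, cd, cf, ch, ci, de, df, dg, di, ef, eh, ei, fg, fh, gh, gi, hi
  2-simplices (18): abe, abg, acf, ach, aeh, afg, bcd, bci, bdg, bei, cdf, chi, def, dei, dgi, efh, fgh, ghi

giving chain groups C_0 ≅ Z^9, C_1 ≅ Z^27, C_2 ≅ Z^18.

∂_1: C_1 → C_0 sends each edge [p,q] (with p < q) to q − p. For instance
  ∂ac = c − a.
As a 9×27 matrix over Z this has rank 8, with invariant factors (1,1,1,1,1,1,1,1).

Boundary ∂_2: C_2 → C_1 maps a triangle to the signed sum of its edges. For instance
  ∂aeh = eh − ah + ae,
  ∂bcd = cd − bd + bc.
The 27×18 boundary matrix has rank 18 and Smith normal form diag(1,1,1,1,1,1,1,1,1,1,1,1,1,1,1,1,1,2).

From H_k ≅ ker(∂_k) / im(∂_{k+1}) we obtain:

  H_0: rank C_0 − rank ∂_1 = 9 − 8 = 1, and the invariant factors of ∂_1 are all 1, so H_0 = Z.
  H_1: rank ker ∂_1 − rank ∂_2 = (27 − 8) − 18 = 1, and ∂_2 has invariant factor 2 > 1, so H_1 = Z × Z/2.
  H_2: rank ker ∂_2 − rank ∂_3 = (18 − 18) − 0 = 0, and there is no ∂_3, so H_2 = 0.

(K is a triangulation of the Klein bottle.)

H_0 = Z,  H_1 = Z × Z/2,  H_2 = 0.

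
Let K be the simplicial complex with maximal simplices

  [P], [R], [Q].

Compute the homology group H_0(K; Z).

H_0 = Z^3.

We work with the vertex ordering P < Q < R. The simplices of K, each written with vertices in increasing order, are:

  0-simplices (3): P, Q, R

giving chain groups C_0 ≅ Z^3.

From H_k ≅ ker(∂_k) / im(∂_{k+1}) we obtain:

  H_0: rank C_0 − rank ∂_1 = 3 − 0 = 3, and there is no ∂_1, so H_0 ≅ Z^3.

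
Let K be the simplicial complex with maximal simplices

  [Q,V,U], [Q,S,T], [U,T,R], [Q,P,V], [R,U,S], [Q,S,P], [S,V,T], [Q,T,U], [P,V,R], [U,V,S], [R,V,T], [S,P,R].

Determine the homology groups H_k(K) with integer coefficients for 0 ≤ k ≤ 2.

H_0 ≅ Z,  H_1 ≅ Z/2,  H_2 = 0.

K has 7 vertices, 18 edges, 12 triangles.
rank ∂_0 = 0, rank ∂_1 = 6 ⇒ b_0 = 7 − 0 − 6 = 1; all invariant factors of ∂_1 are 1 so no torsion. So H_0 ≅ Z.
rank ∂_1 = 6, rank ∂_2 = 12 ⇒ b_1 = 18 − 6 − 12 = 0; ∂_2 has invariant factor(s) [2] giving torsion. So H_1 ≅ Z/2.
rank ∂_2 = 12, rank ∂_3 = 0 ⇒ b_2 = 12 − 12 − 0 = 0. So H_2 ≅ 0.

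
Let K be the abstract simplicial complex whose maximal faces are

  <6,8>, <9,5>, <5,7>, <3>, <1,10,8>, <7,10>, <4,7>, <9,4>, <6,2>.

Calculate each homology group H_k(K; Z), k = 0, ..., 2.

We work with the vertex ordering 1 < 2 < 3 < 4 < 5 < 6 < 7 < 8 < 9 < 10. The simplices of K, each written with vertices in increasing order, are:

  0-simplices (10): [1], [2], [3], [4], [5], [6], [7], [8], [9], [10]
  1-simplices (10): [1,8], [1,10], [2,6], [4,7], [4,9], [5,7], [5,9], [6,8], [7,10], [8,10]
  2-simplices (1): [1,8,10]

giving chain groups C_0 ≅ Z^10, C_1 ≅ Z^10, C_2 ≅ Z^1.

The boundary map ∂_1: C_1 → C_0 is given by ∂[p,q] = [q] − [p]. For instance
  ∂[5,7] = [7] − [5].
As a 10×10 matrix over Z this has rank 8, with invariant factors (1,1,1,1,1,1,1,1).

The boundary map ∂_2: C_2 → C_1 acts by ∂[p,q,r] = [q,r] − [p,r] + [p,q]. For instance
  ∂[1,8,10] = [8,10] − [1,10] + [1,8].
As a 10×1 matrix over Z this has rank 1, with invariant factors (1).

Reading off H_k = ker ∂_k / im ∂_{k+1}:

  H_0: rank C_0 − rank ∂_1 = 10 − 8 = 2, and the invariant factors of ∂_1 are all 1, so H_0 ≅ Z^2.
  H_1: rank ker ∂_1 − rank ∂_2 = (10 − 8) − 1 = 1, and the invariant factors of ∂_2 are all 1, so H_1 ≅ Z.
  H_2: rank ker ∂_2 − rank ∂_3 = (1 − 1) − 0 = 0, and there is no ∂_3, so H_2 ≅ 0.

As a check, the Euler characteristic is 10 − 10 + 1 = 1, which agrees with 2 − 1 + 0 = 1.

H_0 = Z^2,  H_1 = Z,  H_2 = 0.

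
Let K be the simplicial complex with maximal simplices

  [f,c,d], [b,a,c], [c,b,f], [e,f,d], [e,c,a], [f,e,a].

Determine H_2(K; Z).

H_2 = 0.

K has 6 vertices, 12 edges, 6 triangles.
rank ∂_2 = 6, rank ∂_3 = 0 ⇒ b_2 = 6 − 6 − 0 = 0. So H_2 = 0.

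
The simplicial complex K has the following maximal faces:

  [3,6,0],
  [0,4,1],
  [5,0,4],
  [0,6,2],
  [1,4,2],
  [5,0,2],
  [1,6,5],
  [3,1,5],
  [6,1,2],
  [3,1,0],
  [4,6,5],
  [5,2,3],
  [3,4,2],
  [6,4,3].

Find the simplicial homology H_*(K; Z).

Order the vertices as 0 < 1 < 2 < 3 < 4 < 5 < 6. Listing each simplex with vertices in this order, K has dimension 2 with simplices:

  0-simplices (7): [0], [1], [2], [3], [4], [5], [6]
  1-simplices (21): [0,1], [0,2], [0,3], [0,4], [0,5], [0,6], [1,2], [1,3], [1,4], [1,5], [1,6], [2,3], [2,4], [2,5], [2,6], [3,4], [3,5], [3,6], [4,5], [4,6], [5,6]
  2-simplices (14): [0,1,3], [0,1,4], [0,2,5], [0,2,6], [0,3,6], [0,4,5], [1,2,4], [1,2,6], [1,3,5], [1,5,6], [2,3,4], [2,3,5], [3,4,6], [4,5,6]

so the chain groups are C_0 ≅ Z^7, C_1 ≅ Z^21, C_2 ≅ Z^14.

The boundary map ∂_1: C_1 → C_0 is given by ∂[p,q] = [q] − [p]. For instance
  ∂[5,6] = [6] − [5].
As a 7×21 matrix over Z this has rank 6, with invariant factors (1,1,1,1,1,1).

∂_2: C_2 → C_1 sends each 2-simplex [p,q,r] to [q,r] − [p,r] + [p,q]. For instance
  ∂[1,5,6] = [5,6] − [1,6] + [1,5],
  ∂[0,1,3] = [1,3] − [0,3] + [0,1].
As a 21×14 matrix over Z this has rank 13, with invariant factors (1,1,1,1,1,1,1,1,1,1,1,1,1).

Reading off H_k = ker ∂_k / im ∂_{k+1}:

  H_0: rank C_0 − rank ∂_1 = 7 − 6 = 1, and the invariant factors of ∂_1 are all 1, so H_0 ≅ Z.
  H_1: rank ker ∂_1 − rank ∂_2 = (21 − 6) − 13 = 2, and the invariant factors of ∂_2 are all 1, so H_1 ≅ Z^2.
  H_2: rank ker ∂_2 − rank ∂_3 = (14 − 13) − 0 = 1, and there is no ∂_3, so H_2 ≅ Z.

H_0 ≅ Z,  H_1 ≅ Z^2,  H_2 ≅ Z.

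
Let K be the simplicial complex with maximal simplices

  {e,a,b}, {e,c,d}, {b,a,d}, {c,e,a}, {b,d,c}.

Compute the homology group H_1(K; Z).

We work with the vertex ordering a < b < c < d < e. The simplices of K, each written with vertices in increasing order, are:

  0-simplices (5): a, b, c, d, e
  1-simplices (10): ab, ac, ad, ae, bc, bd, be, cd, ce, de
  2-simplices (5): abd, abe, ace, bcd, cde

so the chain groups are C_0 ≅ Z^5, C_1 ≅ Z^10, C_2 ≅ Z^5.

Boundary ∂_1: C_1 → C_0 maps an edge to its endpoints' difference, ∂[p,q] = q − p. For instance
  ∂ce = e − c.
As a 5×10 matrix over Z this has rank 4, with invariant factors (1,1,1,1).

∂_2: C_2 → C_1 acts by ∂[p,q,r] = [q,r] − [p,r] + [p,q]. For instance
  ∂abd = bd − ad + ab,
  ∂cde = de − ce + cd.
This gives a 10×5 integer matrix of rank 5; reducing to Smith normal form yields diagonal entries (1,1,1,1,1).

Now H_k = ker ∂_k / im ∂_{k+1}, so:

  H_1: rank ker ∂_1 − rank ∂_2 = (10 − 4) − 5 = 1, and the invariant factors of ∂_2 are all 1, so H_1 ≅ Z.

H_1 ≅ Z.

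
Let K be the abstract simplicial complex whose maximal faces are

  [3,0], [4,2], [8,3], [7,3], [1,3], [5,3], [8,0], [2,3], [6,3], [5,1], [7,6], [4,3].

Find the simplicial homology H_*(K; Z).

H_0 ≅ Z,  H_1 ≅ Z^4.

Order the vertices as 0 < 1 < 2 < 3 < 4 < 5 < 6 < 7 < 8. Listing each simplex with vertices in this order, K has dimension 1 with simplices:

  0-simplices (9): [0], [1], [2], [3], [4], [5], [6], [7], [8]
  1-simplices (12): [0,3], [0,8], [1,3], [1,5], [2,3], [2,4], [3,4], [3,5], [3,6], [3,7], [3,8], [6,7]

giving chain groups C_0 ≅ Z^9, C_1 ≅ Z^12.

The boundary map ∂_1: C_1 → C_0 sends each edge [p,q] (with p < q) to q − p.
The 9×12 boundary matrix has rank 8 and Smith normal form diag(1,1,1,1,1,1,1,1).

Computing H_k = (kernel of ∂_k) / (image of ∂_{k+1}):

  H_0: rank C_0 − rank ∂_1 = 9 − 8 = 1, and the invariant factors of ∂_1 are all 1, so H_0 ≅ Z.
  H_1: rank ker ∂_1 − rank ∂_2 = (12 − 8) − 0 = 4, and there is no ∂_2, so H_1 ≅ Z^4.

(K is a triangulation of a wedge of 4 circles.)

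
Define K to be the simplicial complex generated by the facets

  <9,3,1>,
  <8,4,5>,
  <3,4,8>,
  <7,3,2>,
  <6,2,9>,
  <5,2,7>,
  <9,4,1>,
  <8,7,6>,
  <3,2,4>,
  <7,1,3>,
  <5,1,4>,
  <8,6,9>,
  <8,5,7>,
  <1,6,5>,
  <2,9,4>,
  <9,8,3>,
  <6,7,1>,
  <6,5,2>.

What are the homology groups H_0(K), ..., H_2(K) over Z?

H_0 = Z,  H_1 = Z ⊕ Z/2,  H_2 = 0.

Take the total order 1 < 2 < 3 < 4 < 5 < 6 < 7 < 8 < 9 on the vertex set. Then K (dimension 2) consists of the simplices:

  0-simplices (9): [1], [2], [3], [4], [5], [6], [7], [8], [9]
  1-simplices (27): (27 of them)
  2-simplices (18): [1,3,7], [1,3,9], [1,4,5], [1,4,9], [1,5,6], [1,6,7], [2,3,4], [2,3,7], [2,4,9], [2,5,6], [2,5,7], [2,6,9], [3,4,8], [3,8,9], [4,5,8], [5,7,8], [6,7,8], [6,8,9]

so the chain groups are C_0 ≅ Z^9, C_1 ≅ Z^27, C_2 ≅ Z^18.

The boundary map ∂_1: C_1 → C_0 sends each edge [p,q] (with p < q) to q − p. For instance
  ∂[8,9] = [9] − [8].
As a 9×27 matrix over Z this has rank 8, with invariant factors (1,1,1,1,1,1,1,1).

The boundary map ∂_2: C_2 → C_1 sends each 2-simplex [p,q,r] to [q,r] − [p,r] + [p,q]. For instance
  ∂[4,5,8] = [5,8] − [4,8] + [4,5],
  ∂[1,4,9] = [4,9] − [1,9] + [1,4].
As a 27×18 matrix over Z this has rank 18, with invariant factors (1,1,1,1,1,1,1,1,1,1,1,1,1,1,1,1,1,2).

From H_k ≅ ker(∂_k) / im(∂_{k+1}) we obtain:

  H_0: rank C_0 − rank ∂_1 = 9 − 8 = 1, and the invariant factors of ∂_1 are all 1, so H_0 = Z.
  H_1: rank ker ∂_1 − rank ∂_2 = (27 − 8) − 18 = 1, and ∂_2 has invariant factor 2 > 1, so H_1 = Z ⊕ Z/2.
  H_2: rank ker ∂_2 − rank ∂_3 = (18 − 18) − 0 = 0, and there is no ∂_3, so H_2 = 0.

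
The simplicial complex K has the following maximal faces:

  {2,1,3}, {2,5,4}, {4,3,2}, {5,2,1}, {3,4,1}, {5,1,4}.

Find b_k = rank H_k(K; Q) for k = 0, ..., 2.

b_0 = 1, b_1 = 0, b_2 = 1.

We work with the vertex ordering 1 < 2 < 3 < 4 < 5. The simplices of K, each written with vertices in increasing order, are:

  0-simplices (5): [1], [2], [3], [4], [5]
  1-simplices (9): [1,2], [1,3], [1,4], [1,5], [2,3], [2,4], [2,5], [3,4], [4,5]
  2-simplices (6): [1,2,3], [1,2,5], [1,3,4], [1,4,5], [2,3,4], [2,4,5]

Hence C_0 ≅ Z^5, C_1 ≅ Z^9, C_2 ≅ Z^6.

Boundary ∂_1: C_1 → C_0 maps an edge to its endpoints' difference, ∂[p,q] = q − p.
This gives a 5×9 integer matrix of rank 4; reducing to Smith normal form yields diagonal entries (1,1,1,1).

∂_2: C_2 → C_1 maps a triangle to the signed sum of its edges. For instance
  ∂[1,4,5] = [4,5] − [1,5] + [1,4],
  ∂[1,2,3] = [2,3] − [1,3] + [1,2].
As a 9×6 matrix over Z this has rank 5, with invariant factors (1,1,1,1,1).

Computing H_k = (kernel of ∂_k) / (image of ∂_{k+1}):

  H_0: rank C_0 − rank ∂_1 = 5 − 4 = 1, and the invariant factors of ∂_1 are all 1, so H_0 ≅ Z.
  H_1: rank ker ∂_1 − rank ∂_2 = (9 − 4) − 5 = 0, and the invariant factors of ∂_2 are all 1, so H_1 ≅ 0.
  H_2: rank ker ∂_2 − rank ∂_3 = (6 − 5) − 0 = 1, and there is no ∂_3, so H_2 ≅ Z.

As a check, the Euler characteristic is 5 − 9 + 6 = 2, which agrees with 1 − 0 + 1 = 2.

Hence the Betti numbers are b_0 = 1, b_1 = 0, b_2 = 1.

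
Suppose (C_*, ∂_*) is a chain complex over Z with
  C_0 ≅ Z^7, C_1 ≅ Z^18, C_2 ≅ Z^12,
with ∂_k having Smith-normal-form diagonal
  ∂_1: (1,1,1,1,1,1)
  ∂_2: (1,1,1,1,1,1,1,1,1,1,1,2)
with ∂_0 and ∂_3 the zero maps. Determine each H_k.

H_0: b_0 = 7 − 0 − 6 = 1; torsion from ∂_1 factors > 1: none. So H_0 = Z.
H_1: b_1 = 18 − 6 − 12 = 0; torsion from ∂_2 factors > 1: [2]. So H_1 = Z/2.
H_2: b_2 = 12 − 12 − 0 = 0; torsion from ∂_3 factors > 1: none. So H_2 = 0.

H_0 = Z,  H_1 = Z/2,  H_2 = 0.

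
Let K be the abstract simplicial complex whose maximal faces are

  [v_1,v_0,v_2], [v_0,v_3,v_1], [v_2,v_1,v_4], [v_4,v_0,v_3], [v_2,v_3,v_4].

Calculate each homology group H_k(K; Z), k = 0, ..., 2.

H_0 ≅ Z,  H_1 ≅ Z,  H_2 = 0.

Fix the vertex order v_0 < v_1 < v_2 < v_3 < v_4 and write every simplex with vertices in increasing order. Then dim K = 2 and the simplices of K are:

  0-simplices (5): [v_0], [v_1], [v_2], [v_3], [v_4]
  1-simplices (10): [v_0,v_1], [v_0,v_2], [v_0,v_3], [v_0,v_4], [v_1,v_2], [v_1,v_3], [v_1,v_4], [v_2,v_3], [v_2,v_4], [v_3,v_4]
  2-simplices (5): [v_0,v_1,v_2], [v_0,v_1,v_3], [v_0,v_3,v_4], [v_1,v_2,v_4], [v_2,v_3,v_4]

Hence C_0 ≅ Z^5, C_1 ≅ Z^10, C_2 ≅ Z^5.

Boundary ∂_1: C_1 → C_0 is given by ∂[p,q] = [q] − [p].
The resulting 5×10 matrix has rank 4, and its Smith normal form has invariant factors (1,1,1,1).

Boundary ∂_2: C_2 → C_1 acts by ∂[p,q,r] = [q,r] − [p,r] + [p,q]. For instance
  ∂[v_1,v_2,v_4] = [v_2,v_4] − [v_1,v_4] + [v_1,v_2],
  ∂[v_0,v_1,v_2] = [v_1,v_2] − [v_0,v_2] + [v_0,v_1].
This gives a 10×5 integer matrix of rank 5; reducing to Smith normal form yields diagonal entries (1,1,1,1,1).

Computing H_k = (kernel of ∂_k) / (image of ∂_{k+1}):

  H_0: rank C_0 − rank ∂_1 = 5 − 4 = 1, and the invariant factors of ∂_1 are all 1, so H_0 ≅ Z.
  H_1: rank ker ∂_1 − rank ∂_2 = (10 − 4) − 5 = 1, and the invariant factors of ∂_2 are all 1, so H_1 ≅ Z.
  H_2: rank ker ∂_2 − rank ∂_3 = (5 − 5) − 0 = 0, and there is no ∂_3, so H_2 ≅ 0.

As a check, the Euler characteristic is 5 − 10 + 5 = 0, which agrees with 1 − 1 + 0 = 0.
(K is a triangulation of the Möbius band.)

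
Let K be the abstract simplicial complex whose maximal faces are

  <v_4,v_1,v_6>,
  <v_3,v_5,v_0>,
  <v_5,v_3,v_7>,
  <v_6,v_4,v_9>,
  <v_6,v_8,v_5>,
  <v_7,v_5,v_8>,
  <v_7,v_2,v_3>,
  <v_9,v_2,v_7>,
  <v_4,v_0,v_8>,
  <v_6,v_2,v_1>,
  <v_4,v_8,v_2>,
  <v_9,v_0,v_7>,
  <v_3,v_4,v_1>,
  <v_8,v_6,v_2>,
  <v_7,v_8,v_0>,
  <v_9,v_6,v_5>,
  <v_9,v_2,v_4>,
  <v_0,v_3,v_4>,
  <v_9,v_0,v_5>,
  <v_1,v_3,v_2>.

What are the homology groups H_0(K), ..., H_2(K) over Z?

H_0 = Z,  H_1 = Z ⊕ Z/2,  H_2 = 0.

Fix the vertex order v_0 < v_1 < v_2 < v_3 < v_4 < v_5 < v_6 < v_7 < v_8 < v_9 and write every simplex with vertices in increasing order. Then dim K = 2 and the simplices of K are:

  0-simplices (10): [v_0], [v_1], [v_2], [v_3], [v_4], [v_5], [v_6], [v_7], [v_8], [v_9]
  1-simplices (30): (30 of them)
  2-simplices (20): (20 of them)

so the chain groups are C_0 ≅ Z^10, C_1 ≅ Z^30, C_2 ≅ Z^20.

∂_1: C_1 → C_0 maps an edge to its endpoints' difference, ∂[p,q] = q − p.
This gives a 10×30 integer matrix of rank 9; reducing to Smith normal form yields diagonal entries (1,1,1,1,1,1,1,1,1).

Boundary ∂_2: C_2 → C_1 maps a triangle to the signed sum of its edges. For instance
  ∂[v_1,v_4,v_6] = [v_4,v_6] − [v_1,v_6] + [v_1,v_4],
  ∂[v_5,v_6,v_8] = [v_6,v_8] − [v_5,v_8] + [v_5,v_6].
The 30×20 boundary matrix has rank 20 and Smith normal form diag(1,1,1,1,1,1,1,1,1,1,1,1,1,1,1,1,1,1,1,2).

From H_k ≅ ker(∂_k) / im(∂_{k+1}) we obtain:

  H_0: rank C_0 − rank ∂_1 = 10 − 9 = 1, and the invariant factors of ∂_1 are all 1, so H_0 ≅ Z.
  H_1: rank ker ∂_1 − rank ∂_2 = (30 − 9) − 20 = 1, and ∂_2 has invariant factor 2 > 1, so H_1 ≅ Z ⊕ Z/2.
  H_2: rank ker ∂_2 − rank ∂_3 = (20 − 20) − 0 = 0, and there is no ∂_3, so H_2 ≅ 0.

As a check, the Euler characteristic is 10 − 30 + 20 = 0, which agrees with 1 − 1 + 0 = 0.
(K is a triangulation of the Klein bottle.)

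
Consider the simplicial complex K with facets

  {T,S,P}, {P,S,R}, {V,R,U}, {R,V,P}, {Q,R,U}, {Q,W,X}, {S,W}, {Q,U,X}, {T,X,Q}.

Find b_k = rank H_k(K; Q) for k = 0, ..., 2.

b_0 = 1, b_1 = 2, b_2 = 0.

Order the vertices as P < Q < R < S < T < U < V < W < X. Listing each simplex with vertices in this order, K has dimension 2 with simplices:

  0-simplices (9): P, Q, R, S, T, U, V, W, X
  1-simplices (18): PR, PS, PT, PV, QR, QT, QU, QW, QX, RS, RU, RV, ST, SW, TX, UV, UX, WX
  2-simplices (8): PRS, PRV, PST, QRU, QTX, QUX, QWX, RUV

so the chain groups are C_0 ≅ Z^9, C_1 ≅ Z^18, C_2 ≅ Z^8.

The boundary map ∂_1: C_1 → C_0 sends each edge [p,q] (with p < q) to q − p. For instance
  ∂QR = R − Q.
The resulting 9×18 matrix has rank 8, and its Smith normal form has invariant factors (1,1,1,1,1,1,1,1).

The boundary map ∂_2: C_2 → C_1 sends each 2-simplex [p,q,r] to [q,r] − [p,r] + [p,q]. For instance
  ∂PRV = RV − PV + PR,
  ∂QWX = WX − QX + QW.
As a 18×8 matrix over Z this has rank 8, with invariant factors (1,1,1,1,1,1,1,1).

Computing H_k = (kernel of ∂_k) / (image of ∂_{k+1}):

  H_0: rank C_0 − rank ∂_1 = 9 − 8 = 1, and the invariant factors of ∂_1 are all 1, so H_0 ≅ Z.
  H_1: rank ker ∂_1 − rank ∂_2 = (18 − 8) − 8 = 2, and the invariant factors of ∂_2 are all 1, so H_1 ≅ Z^2.
  H_2: rank ker ∂_2 − rank ∂_3 = (8 − 8) − 0 = 0, and there is no ∂_3, so H_2 ≅ 0.

As a check, the Euler characteristic is 9 − 18 + 8 = -1, which agrees with 1 − 2 + 0 = -1.

Hence the Betti numbers are b_0 = 1, b_1 = 2, b_2 = 0.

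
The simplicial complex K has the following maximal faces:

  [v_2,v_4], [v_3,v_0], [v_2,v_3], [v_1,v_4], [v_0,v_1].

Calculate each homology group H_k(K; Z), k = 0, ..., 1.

Take the total order v_0 < v_1 < v_2 < v_3 < v_4 on the vertex set. Then K (dimension 1) consists of the simplices:

  0-simplices (5): [v_0], [v_1], [v_2], [v_3], [v_4]
  1-simplices (5): [v_0,v_1], [v_0,v_3], [v_1,v_4], [v_2,v_3], [v_2,v_4]

Hence C_0 ≅ Z^5, C_1 ≅ Z^5.

∂_1: C_1 → C_0 is given by ∂[p,q] = [q] − [p]. For instance
  ∂[v_1,v_4] = [v_4] − [v_1].
The 5×5 boundary matrix has rank 4 and Smith normal form diag(1,1,1,1).

Reading off H_k = ker ∂_k / im ∂_{k+1}:

  H_0: rank C_0 − rank ∂_1 = 5 − 4 = 1, and the invariant factors of ∂_1 are all 1, so H_0 ≅ Z.
  H_1: rank ker ∂_1 − rank ∂_2 = (5 − 4) − 0 = 1, and there is no ∂_2, so H_1 ≅ Z.

H_0 = Z,  H_1 = Z.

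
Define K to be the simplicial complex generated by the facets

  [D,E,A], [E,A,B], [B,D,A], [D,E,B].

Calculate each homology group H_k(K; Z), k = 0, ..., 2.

Order the vertices as A < B < D < E. Listing each simplex with vertices in this order, K has dimension 2 with simplices:

  0-simplices (4): A, B, D, E
  1-simplices (6): AB, AD, AE, BD, BE, DE
  2-simplices (4): ABD, ABE, ADE, BDE

Hence C_0 ≅ Z^4, C_1 ≅ Z^6, C_2 ≅ Z^4.

∂_1: C_1 → C_0 sends each edge [p,q] (with p < q) to q − p. For instance
  ∂BD = D − B.
This gives a 4×6 integer matrix of rank 3; reducing to Smith normal form yields diagonal entries (1,1,1).

The boundary map ∂_2: C_2 → C_1 maps a triangle to the signed sum of its edges. For instance
  ∂ADE = DE − AE + AD,
  ∂BDE = DE − BE + BD.
This gives a 6×4 integer matrix of rank 3; reducing to Smith normal form yields diagonal entries (1,1,1).

From H_k ≅ ker(∂_k) / im(∂_{k+1}) we obtain:

  H_0: rank C_0 − rank ∂_1 = 4 − 3 = 1, and the invariant factors of ∂_1 are all 1, so H_0 = Z.
  H_1: rank ker ∂_1 − rank ∂_2 = (6 − 3) − 3 = 0, and the invariant factors of ∂_2 are all 1, so H_1 = 0.
  H_2: rank ker ∂_2 − rank ∂_3 = (4 − 3) − 0 = 1, and there is no ∂_3, so H_2 = Z.

(K is a triangulation of the 2-sphere S^2.)

H_0 ≅ Z,  H_1 = 0,  H_2 ≅ Z.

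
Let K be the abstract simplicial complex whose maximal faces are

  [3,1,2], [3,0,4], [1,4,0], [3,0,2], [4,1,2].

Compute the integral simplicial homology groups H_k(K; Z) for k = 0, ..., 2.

H_0 = Z,  H_1 = Z,  H_2 = 0.

We work with the vertex ordering 0 < 1 < 2 < 3 < 4. The simplices of K, each written with vertices in increasing order, are:

  0-simplices (5): [0], [1], [2], [3], [4]
  1-simplices (10): [0,1], [0,2], [0,3], [0,4], [1,2], [1,3], [1,4], [2,3], [2,4], [3,4]
  2-simplices (5): [0,1,4], [0,2,3], [0,3,4], [1,2,3], [1,2,4]

Hence C_0 ≅ Z^5, C_1 ≅ Z^10, C_2 ≅ Z^5.

∂_1: C_1 → C_0 maps an edge to its endpoints' difference, ∂[p,q] = q − p. For instance
  ∂[1,3] = [3] − [1].
This gives a 5×10 integer matrix of rank 4; reducing to Smith normal form yields diagonal entries (1,1,1,1).

Boundary ∂_2: C_2 → C_1 acts by ∂[p,q,r] = [q,r] − [p,r] + [p,q]. For instance
  ∂[0,1,4] = [1,4] − [0,4] + [0,1],
  ∂[1,2,4] = [2,4] − [1,4] + [1,2].
This gives a 10×5 integer matrix of rank 5; reducing to Smith normal form yields diagonal entries (1,1,1,1,1).

Reading off H_k = ker ∂_k / im ∂_{k+1}:

  H_0: rank C_0 − rank ∂_1 = 5 − 4 = 1, and the invariant factors of ∂_1 are all 1, so H_0 ≅ Z.
  H_1: rank ker ∂_1 − rank ∂_2 = (10 − 4) − 5 = 1, and the invariant factors of ∂_2 are all 1, so H_1 ≅ Z.
  H_2: rank ker ∂_2 − rank ∂_3 = (5 − 5) − 0 = 0, and there is no ∂_3, so H_2 ≅ 0.

As a check, the Euler characteristic is 5 − 10 + 5 = 0, which agrees with 1 − 1 + 0 = 0.
(K is a triangulation of the Möbius band.)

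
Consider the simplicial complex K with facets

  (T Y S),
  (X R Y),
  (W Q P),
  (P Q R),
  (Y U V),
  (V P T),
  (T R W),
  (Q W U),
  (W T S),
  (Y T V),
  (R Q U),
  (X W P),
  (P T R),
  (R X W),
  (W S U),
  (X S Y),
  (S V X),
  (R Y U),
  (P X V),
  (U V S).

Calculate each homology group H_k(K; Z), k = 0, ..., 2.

H_0 = Z,  H_1 = Z ⊕ Z/2Z,  H_2 = 0.

Take the total order P < Q < R < S < T < U < V < W < X < Y on the vertex set. Then K (dimension 2) consists of the simplices:

  0-simplices (10): P, Q, R, S, T, U, V, W, X, Y
  1-simplices (30): PQ, PR, PT, PV, PW, PX, QR, QU, QW, RT, RU, RW, RX, RY, ST, SU, SV, SW, SX, SY, TV, TW, TY, UV, UW, UY, VX, VY, WX, XY
  2-simplices (20): PQR, PQW, PRT, PTV, PVX, PWX, QRU, QUW, RTW, RUY, RWX, RXY, STW, STY, SUV, SUW, SVX, SXY, TVY, UVY

giving chain groups C_0 ≅ Z^10, C_1 ≅ Z^30, C_2 ≅ Z^20.

The boundary map ∂_1: C_1 → C_0 is given by ∂[p,q] = [q] − [p].
The 10×30 boundary matrix has rank 9 and Smith normal form diag(1,1,1,1,1,1,1,1,1).

Boundary ∂_2: C_2 → C_1 sends each 2-simplex [p,q,r] to [q,r] − [p,r] + [p,q]. For instance
  ∂UVY = VY − UY + UV,
  ∂PWX = WX − PX + PW.
This gives a 30×20 integer matrix of rank 20; reducing to Smith normal form yields diagonal entries (1,1,1,1,1,1,1,1,1,1,1,1,1,1,1,1,1,1,1,2).

From H_k ≅ ker(∂_k) / im(∂_{k+1}) we obtain:

  H_0: rank C_0 − rank ∂_1 = 10 − 9 = 1, and the invariant factors of ∂_1 are all 1, so H_0 = Z.
  H_1: rank ker ∂_1 − rank ∂_2 = (30 − 9) − 20 = 1, and ∂_2 has invariant factor 2 > 1, so H_1 = Z ⊕ Z/2Z.
  H_2: rank ker ∂_2 − rank ∂_3 = (20 − 20) − 0 = 0, and there is no ∂_3, so H_2 = 0.

(K is a triangulation of the Klein bottle.)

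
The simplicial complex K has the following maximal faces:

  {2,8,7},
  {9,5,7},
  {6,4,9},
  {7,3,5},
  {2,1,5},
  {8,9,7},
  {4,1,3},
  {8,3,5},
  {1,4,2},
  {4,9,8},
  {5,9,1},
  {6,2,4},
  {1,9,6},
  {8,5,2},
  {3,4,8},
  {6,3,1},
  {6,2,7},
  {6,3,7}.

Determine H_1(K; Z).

We work with the vertex ordering 1 < 2 < 3 < 4 < 5 < 6 < 7 < 8 < 9. The simplices of K, each written with vertices in increasing order, are:

  0-simplices (9): [1], [2], [3], [4], [5], [6], [7], [8], [9]
  1-simplices (27): (27 of them)
  2-simplices (18): [1,2,4], [1,2,5], [1,3,4], [1,3,6], [1,5,9], [1,6,9], [2,4,6], [2,5,8], [2,6,7], [2,7,8], [3,4,8], [3,5,7], [3,5,8], [3,6,7], [4,6,9], [4,8,9], [5,7,9], [7,8,9]

Hence C_0 ≅ Z^9, C_1 ≅ Z^27, C_2 ≅ Z^18.

The boundary map ∂_1: C_1 → C_0 sends each edge [p,q] (with p < q) to q − p. For instance
  ∂[2,7] = [7] − [2].
This gives a 9×27 integer matrix of rank 8; reducing to Smith normal form yields diagonal entries (1,1,1,1,1,1,1,1).

Boundary ∂_2: C_2 → C_1 sends each 2-simplex [p,q,r] to [q,r] − [p,r] + [p,q]. For instance
  ∂[5,7,9] = [7,9] − [5,9] + [5,7],
  ∂[1,2,5] = [2,5] − [1,5] + [1,2].
As a 27×18 matrix over Z this has rank 18, with invariant factors (1,1,1,1,1,1,1,1,1,1,1,1,1,1,1,1,1,2).

Computing H_k = (kernel of ∂_k) / (image of ∂_{k+1}):

  H_1: rank ker ∂_1 − rank ∂_2 = (27 − 8) − 18 = 1, and ∂_2 has invariant factor 2 > 1, so H_1 ≅ Z ⊕ Z/2.

H_1 ≅ Z ⊕ Z/2.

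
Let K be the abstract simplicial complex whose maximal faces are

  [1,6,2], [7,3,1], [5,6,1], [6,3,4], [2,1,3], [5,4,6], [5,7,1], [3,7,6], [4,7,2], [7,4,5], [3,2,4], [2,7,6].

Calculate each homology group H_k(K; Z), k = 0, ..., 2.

H_0 ≅ Z,  H_1 ≅ Z/2,  H_2 = 0.

Order the vertices as 1 < 2 < 3 < 4 < 5 < 6 < 7. Listing each simplex with vertices in this order, K has dimension 2 with simplices:

  0-simplices (7): [1], [2], [3], [4], [5], [6], [7]
  1-simplices (18): [1,2], [1,3], [1,5], [1,6], [1,7], [2,3], [2,4], [2,6], [2,7], [3,4], [3,6], [3,7], [4,5], [4,6], [4,7], [5,6], [5,7], [6,7]
  2-simplices (12): [1,2,3], [1,2,6], [1,3,7], [1,5,6], [1,5,7], [2,3,4], [2,4,7], [2,6,7], [3,4,6], [3,6,7], [4,5,6], [4,5,7]

so the chain groups are C_0 ≅ Z^7, C_1 ≅ Z^18, C_2 ≅ Z^12.

The boundary map ∂_1: C_1 → C_0 is given by ∂[p,q] = [q] − [p].
The 7×18 boundary matrix has rank 6 and Smith normal form diag(1,1,1,1,1,1).

∂_2: C_2 → C_1 acts by ∂[p,q,r] = [q,r] − [p,r] + [p,q]. For instance
  ∂[1,3,7] = [3,7] − [1,7] + [1,3],
  ∂[2,3,4] = [3,4] − [2,4] + [2,3].
The resulting 18×12 matrix has rank 12, and its Smith normal form has invariant factors (1,1,1,1,1,1,1,1,1,1,1,2).

From H_k ≅ ker(∂_k) / im(∂_{k+1}) we obtain:

  H_0: rank C_0 − rank ∂_1 = 7 − 6 = 1, and the invariant factors of ∂_1 are all 1, so H_0 ≅ Z.
  H_1: rank ker ∂_1 − rank ∂_2 = (18 − 6) − 12 = 0, and ∂_2 has invariant factor 2 > 1, so H_1 ≅ Z/2.
  H_2: rank ker ∂_2 − rank ∂_3 = (12 − 12) − 0 = 0, and there is no ∂_3, so H_2 ≅ 0.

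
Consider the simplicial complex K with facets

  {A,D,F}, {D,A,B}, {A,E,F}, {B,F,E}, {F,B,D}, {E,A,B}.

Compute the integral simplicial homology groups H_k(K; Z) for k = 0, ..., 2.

We work with the vertex ordering A < B < D < E < F. The simplices of K, each written with vertices in increasing order, are:

  0-simplices (5): A, B, D, E, F
  1-simplices (9): AB, AD, AE, AF, BD, BE, BF, DF, EF
  2-simplices (6): ABD, ABE, ADF, AEF, BDF, BEF

Hence C_0 ≅ Z^5, C_1 ≅ Z^9, C_2 ≅ Z^6.

Boundary ∂_1: C_1 → C_0 is given by ∂[p,q] = [q] − [p]. For instance
  ∂EF = F − E.
This gives a 5×9 integer matrix of rank 4; reducing to Smith normal form yields diagonal entries (1,1,1,1).

The boundary map ∂_2: C_2 → C_1 acts by ∂[p,q,r] = [q,r] − [p,r] + [p,q]. For instance
  ∂ADF = DF − AF + AD,
  ∂ABD = BD − AD + AB.
The resulting 9×6 matrix has rank 5, and its Smith normal form has invariant factors (1,1,1,1,1).

Now H_k = ker ∂_k / im ∂_{k+1}, so:

  H_0: rank C_0 − rank ∂_1 = 5 − 4 = 1, and the invariant factors of ∂_1 are all 1, so H_0 = Z.
  H_1: rank ker ∂_1 − rank ∂_2 = (9 − 4) − 5 = 0, and the invariant factors of ∂_2 are all 1, so H_1 = 0.
  H_2: rank ker ∂_2 − rank ∂_3 = (6 − 5) − 0 = 1, and there is no ∂_3, so H_2 = Z.

As a check, the Euler characteristic is 5 − 9 + 6 = 2, which agrees with 1 − 0 + 1 = 2.

H_0 = Z,  H_1 = 0,  H_2 = Z.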